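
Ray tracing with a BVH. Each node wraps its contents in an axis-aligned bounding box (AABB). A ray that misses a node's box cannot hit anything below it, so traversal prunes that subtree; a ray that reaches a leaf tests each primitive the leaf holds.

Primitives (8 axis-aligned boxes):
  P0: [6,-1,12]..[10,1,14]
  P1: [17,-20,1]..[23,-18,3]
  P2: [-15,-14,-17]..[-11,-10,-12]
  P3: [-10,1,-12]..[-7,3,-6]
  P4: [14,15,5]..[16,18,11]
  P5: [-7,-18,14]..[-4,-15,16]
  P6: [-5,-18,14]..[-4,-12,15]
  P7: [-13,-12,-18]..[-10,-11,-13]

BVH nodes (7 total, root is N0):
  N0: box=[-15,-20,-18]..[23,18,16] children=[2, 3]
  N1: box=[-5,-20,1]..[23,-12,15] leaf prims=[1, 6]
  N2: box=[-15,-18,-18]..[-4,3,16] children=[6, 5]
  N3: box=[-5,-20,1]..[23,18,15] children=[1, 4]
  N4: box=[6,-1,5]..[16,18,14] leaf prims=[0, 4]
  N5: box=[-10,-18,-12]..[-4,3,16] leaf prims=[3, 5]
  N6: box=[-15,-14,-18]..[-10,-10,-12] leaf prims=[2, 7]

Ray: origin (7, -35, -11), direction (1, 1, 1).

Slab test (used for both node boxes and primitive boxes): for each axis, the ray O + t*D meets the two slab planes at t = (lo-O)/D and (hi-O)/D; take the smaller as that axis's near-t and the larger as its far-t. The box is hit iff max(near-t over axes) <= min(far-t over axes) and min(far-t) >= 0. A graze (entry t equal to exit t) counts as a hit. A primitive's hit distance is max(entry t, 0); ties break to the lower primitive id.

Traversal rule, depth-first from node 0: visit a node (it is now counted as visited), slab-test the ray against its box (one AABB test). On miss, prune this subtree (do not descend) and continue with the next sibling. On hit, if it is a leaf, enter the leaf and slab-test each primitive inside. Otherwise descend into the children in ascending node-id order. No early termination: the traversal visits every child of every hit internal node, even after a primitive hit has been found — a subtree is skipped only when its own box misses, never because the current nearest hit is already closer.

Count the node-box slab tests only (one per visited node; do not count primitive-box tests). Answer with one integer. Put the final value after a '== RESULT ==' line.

Traverse from the root:
N0 x:[-22,16] y:[15,53] z:[-7,27] -> hit [15,16], descend [2, 3]
  N2 x:[-22,-11] y:[17,38] z:[-7,27] -> miss, prune
  N3 x:[-12,16] y:[15,53] z:[12,26] -> hit [15,16], descend [1, 4]
    N1 x:[-12,16] y:[15,23] z:[12,26] -> hit [15,16] leaf, test {P1(miss), P6(miss)}
    N4 x:[-1,9] y:[34,53] z:[16,25] -> miss, prune

Summary -> nodes [0, 2, 3, 1, 4]; box-tests=5; leaf-entries=1; first=miss

== RESULT ==
5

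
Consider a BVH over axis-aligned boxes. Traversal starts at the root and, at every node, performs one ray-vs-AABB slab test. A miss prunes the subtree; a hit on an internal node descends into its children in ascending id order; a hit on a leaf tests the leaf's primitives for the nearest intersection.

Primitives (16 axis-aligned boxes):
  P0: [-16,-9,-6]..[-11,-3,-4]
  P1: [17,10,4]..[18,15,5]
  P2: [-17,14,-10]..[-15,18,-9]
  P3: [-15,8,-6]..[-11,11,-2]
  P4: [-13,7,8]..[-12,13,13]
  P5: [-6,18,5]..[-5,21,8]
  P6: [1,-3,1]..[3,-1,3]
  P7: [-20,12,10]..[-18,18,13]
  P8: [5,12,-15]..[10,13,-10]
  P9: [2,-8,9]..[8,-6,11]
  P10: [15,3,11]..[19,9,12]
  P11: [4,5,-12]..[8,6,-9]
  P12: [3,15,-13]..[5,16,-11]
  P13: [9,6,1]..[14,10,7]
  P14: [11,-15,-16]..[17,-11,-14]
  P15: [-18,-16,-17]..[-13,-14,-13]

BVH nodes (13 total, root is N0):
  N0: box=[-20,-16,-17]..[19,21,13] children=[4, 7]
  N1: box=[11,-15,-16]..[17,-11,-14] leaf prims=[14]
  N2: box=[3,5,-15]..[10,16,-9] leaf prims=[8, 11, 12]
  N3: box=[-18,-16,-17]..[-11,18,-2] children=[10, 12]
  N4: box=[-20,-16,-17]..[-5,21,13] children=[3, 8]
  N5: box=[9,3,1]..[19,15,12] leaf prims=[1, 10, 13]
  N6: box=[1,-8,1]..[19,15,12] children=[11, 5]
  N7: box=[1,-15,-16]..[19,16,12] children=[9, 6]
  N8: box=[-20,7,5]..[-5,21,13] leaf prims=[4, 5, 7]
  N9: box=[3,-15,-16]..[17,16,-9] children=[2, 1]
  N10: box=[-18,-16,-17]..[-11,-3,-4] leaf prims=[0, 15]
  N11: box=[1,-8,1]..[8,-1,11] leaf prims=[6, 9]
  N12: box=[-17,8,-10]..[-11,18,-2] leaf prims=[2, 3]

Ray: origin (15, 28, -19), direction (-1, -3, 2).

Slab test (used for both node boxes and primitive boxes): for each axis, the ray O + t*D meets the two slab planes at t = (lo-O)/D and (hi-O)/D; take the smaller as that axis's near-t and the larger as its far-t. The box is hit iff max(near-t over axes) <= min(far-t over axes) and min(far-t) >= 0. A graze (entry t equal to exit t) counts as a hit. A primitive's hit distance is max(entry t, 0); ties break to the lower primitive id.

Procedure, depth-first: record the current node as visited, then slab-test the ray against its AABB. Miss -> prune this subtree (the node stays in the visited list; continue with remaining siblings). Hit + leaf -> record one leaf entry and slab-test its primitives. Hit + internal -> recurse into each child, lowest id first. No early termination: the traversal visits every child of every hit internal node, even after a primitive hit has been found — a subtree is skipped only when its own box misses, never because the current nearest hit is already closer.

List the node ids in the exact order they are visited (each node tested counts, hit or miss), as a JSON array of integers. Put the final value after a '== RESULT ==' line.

Traverse from the root:
N0 x:[-4,35] y:[7/3,44/3] z:[1,16] -> hit [7/3,44/3], descend [4, 7]
  N4 x:[20,35] y:[7/3,44/3] z:[1,16] -> miss, prune
  N7 x:[-4,14] y:[4,43/3] z:[3/2,31/2] -> hit [4,14], descend [6, 9]
    N6 x:[-4,14] y:[13/3,12] z:[10,31/2] -> hit [10,12], descend [5, 11]
      N5 x:[-4,6] y:[13/3,25/3] z:[10,31/2] -> miss, prune
      N11 x:[7,14] y:[29/3,12] z:[10,15] -> hit [10,12] leaf, test {P6(miss), P9(miss)}
    N9 x:[-2,12] y:[4,43/3] z:[3/2,5] -> hit [4,5], descend [1, 2]
      N1 x:[-2,4] y:[13,43/3] z:[3/2,5/2] -> miss, prune
      N2 x:[5,12] y:[4,23/3] z:[2,5] -> hit [5,5] leaf, test {P8(miss), P11(miss), P12(miss)}

Summary -> nodes [0, 4, 7, 6, 5, 11, 9, 1, 2]; box-tests=9; leaf-entries=2; first=miss

== RESULT ==
[0, 4, 7, 6, 5, 11, 9, 1, 2]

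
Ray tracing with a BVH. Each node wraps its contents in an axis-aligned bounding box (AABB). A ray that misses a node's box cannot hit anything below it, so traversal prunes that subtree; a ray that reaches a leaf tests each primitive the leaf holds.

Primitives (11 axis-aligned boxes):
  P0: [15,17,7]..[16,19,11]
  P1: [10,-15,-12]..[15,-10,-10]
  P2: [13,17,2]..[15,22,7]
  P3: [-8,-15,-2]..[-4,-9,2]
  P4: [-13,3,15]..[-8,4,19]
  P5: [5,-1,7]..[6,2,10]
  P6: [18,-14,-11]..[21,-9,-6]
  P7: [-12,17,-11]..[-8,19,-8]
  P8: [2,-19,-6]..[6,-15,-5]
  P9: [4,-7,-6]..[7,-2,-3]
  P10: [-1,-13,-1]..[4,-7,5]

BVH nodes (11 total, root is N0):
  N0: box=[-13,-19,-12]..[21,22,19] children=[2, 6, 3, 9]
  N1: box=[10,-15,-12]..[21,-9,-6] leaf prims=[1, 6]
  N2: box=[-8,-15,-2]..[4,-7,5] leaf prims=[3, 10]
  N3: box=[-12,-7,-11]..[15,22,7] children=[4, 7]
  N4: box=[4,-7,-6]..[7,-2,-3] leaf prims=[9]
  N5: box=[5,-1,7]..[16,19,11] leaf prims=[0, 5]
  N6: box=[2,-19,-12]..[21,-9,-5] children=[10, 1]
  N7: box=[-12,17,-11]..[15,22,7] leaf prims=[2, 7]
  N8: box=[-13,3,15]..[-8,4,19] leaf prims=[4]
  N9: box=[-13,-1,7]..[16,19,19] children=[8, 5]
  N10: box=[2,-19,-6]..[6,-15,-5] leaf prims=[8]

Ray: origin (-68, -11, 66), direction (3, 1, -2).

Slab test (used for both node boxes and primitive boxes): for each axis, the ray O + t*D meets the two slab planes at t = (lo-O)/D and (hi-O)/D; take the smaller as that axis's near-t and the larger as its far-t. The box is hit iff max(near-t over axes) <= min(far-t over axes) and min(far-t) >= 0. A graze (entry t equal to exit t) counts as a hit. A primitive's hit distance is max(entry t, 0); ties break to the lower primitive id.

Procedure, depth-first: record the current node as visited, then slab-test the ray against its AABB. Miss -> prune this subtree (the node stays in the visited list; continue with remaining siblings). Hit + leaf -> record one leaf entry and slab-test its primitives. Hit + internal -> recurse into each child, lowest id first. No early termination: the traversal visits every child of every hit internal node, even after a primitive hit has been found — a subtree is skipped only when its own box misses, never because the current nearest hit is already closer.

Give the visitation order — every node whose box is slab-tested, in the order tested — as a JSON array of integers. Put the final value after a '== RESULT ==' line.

Trace the traversal:
N0 x:[55/3,89/3] y:[-8,33] z:[47/2,39] -> hit [47/2,89/3], descend [2, 3, 6, 9]
  N2 x:[20,24] y:[-4,4] z:[61/2,34] -> miss, prune
  N3 x:[56/3,83/3] y:[4,33] z:[59/2,77/2] -> miss, prune
  N6 x:[70/3,89/3] y:[-8,2] z:[71/2,39] -> miss, prune
  N9 x:[55/3,28] y:[10,30] z:[47/2,59/2] -> hit [47/2,28], descend [5, 8]
    N5 x:[73/3,28] y:[10,30] z:[55/2,59/2] -> hit [55/2,28] leaf, test {P0@t=28, P5(miss)}
    N8 x:[55/3,20] y:[14,15] z:[47/2,51/2] -> miss, prune

order=[0, 2, 3, 6, 9, 5, 8]  |boxes|=7  |leaves|=1  hit=P0

== RESULT ==
[0, 2, 3, 6, 9, 5, 8]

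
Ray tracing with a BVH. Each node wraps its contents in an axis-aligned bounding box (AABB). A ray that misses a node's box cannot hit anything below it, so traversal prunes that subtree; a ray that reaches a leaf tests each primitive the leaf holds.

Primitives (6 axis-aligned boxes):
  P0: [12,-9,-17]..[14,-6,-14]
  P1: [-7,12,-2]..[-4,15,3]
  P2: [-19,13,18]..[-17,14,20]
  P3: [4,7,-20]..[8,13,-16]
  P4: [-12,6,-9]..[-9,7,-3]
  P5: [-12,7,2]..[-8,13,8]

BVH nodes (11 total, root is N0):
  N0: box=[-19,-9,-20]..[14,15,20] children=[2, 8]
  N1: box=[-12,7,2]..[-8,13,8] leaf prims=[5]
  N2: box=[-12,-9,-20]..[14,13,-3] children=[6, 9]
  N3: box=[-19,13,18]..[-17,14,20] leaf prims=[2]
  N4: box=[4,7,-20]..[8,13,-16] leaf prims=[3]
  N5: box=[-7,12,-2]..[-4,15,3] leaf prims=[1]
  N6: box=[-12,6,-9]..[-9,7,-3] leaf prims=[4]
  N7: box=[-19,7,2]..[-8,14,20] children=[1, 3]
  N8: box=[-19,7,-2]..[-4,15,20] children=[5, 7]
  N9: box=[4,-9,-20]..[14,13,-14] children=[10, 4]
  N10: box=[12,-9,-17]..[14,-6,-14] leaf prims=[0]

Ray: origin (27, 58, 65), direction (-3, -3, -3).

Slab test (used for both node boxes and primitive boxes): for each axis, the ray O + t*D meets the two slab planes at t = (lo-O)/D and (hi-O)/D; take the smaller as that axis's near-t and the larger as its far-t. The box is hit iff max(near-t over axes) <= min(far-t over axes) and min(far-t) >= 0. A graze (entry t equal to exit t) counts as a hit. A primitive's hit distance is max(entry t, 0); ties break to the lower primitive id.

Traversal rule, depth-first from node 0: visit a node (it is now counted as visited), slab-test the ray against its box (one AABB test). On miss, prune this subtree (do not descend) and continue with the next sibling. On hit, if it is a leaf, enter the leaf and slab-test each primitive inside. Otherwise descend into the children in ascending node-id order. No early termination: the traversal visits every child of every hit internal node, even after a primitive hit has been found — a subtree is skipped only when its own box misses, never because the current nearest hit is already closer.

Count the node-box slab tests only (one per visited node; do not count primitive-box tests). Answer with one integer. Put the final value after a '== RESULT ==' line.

Trace the traversal:
N0 x:[13/3,46/3] y:[43/3,67/3] z:[15,85/3] -> hit [15,46/3], descend [2, 8]
  N2 x:[13/3,13] y:[15,67/3] z:[68/3,85/3] -> miss, prune
  N8 x:[31/3,46/3] y:[43/3,17] z:[15,67/3] -> hit [15,46/3], descend [5, 7]
    N5 x:[31/3,34/3] y:[43/3,46/3] z:[62/3,67/3] -> miss, prune
    N7 x:[35/3,46/3] y:[44/3,17] z:[15,21] -> hit [15,46/3], descend [1, 3]
      N1 x:[35/3,13] y:[15,17] z:[19,21] -> miss, prune
      N3 x:[44/3,46/3] y:[44/3,15] z:[15,47/3] -> hit [15,15] leaf, test {P2@t=15}

order=[0, 2, 8, 5, 7, 1, 3]  |boxes|=7  |leaves|=1  hit=P2

== RESULT ==
7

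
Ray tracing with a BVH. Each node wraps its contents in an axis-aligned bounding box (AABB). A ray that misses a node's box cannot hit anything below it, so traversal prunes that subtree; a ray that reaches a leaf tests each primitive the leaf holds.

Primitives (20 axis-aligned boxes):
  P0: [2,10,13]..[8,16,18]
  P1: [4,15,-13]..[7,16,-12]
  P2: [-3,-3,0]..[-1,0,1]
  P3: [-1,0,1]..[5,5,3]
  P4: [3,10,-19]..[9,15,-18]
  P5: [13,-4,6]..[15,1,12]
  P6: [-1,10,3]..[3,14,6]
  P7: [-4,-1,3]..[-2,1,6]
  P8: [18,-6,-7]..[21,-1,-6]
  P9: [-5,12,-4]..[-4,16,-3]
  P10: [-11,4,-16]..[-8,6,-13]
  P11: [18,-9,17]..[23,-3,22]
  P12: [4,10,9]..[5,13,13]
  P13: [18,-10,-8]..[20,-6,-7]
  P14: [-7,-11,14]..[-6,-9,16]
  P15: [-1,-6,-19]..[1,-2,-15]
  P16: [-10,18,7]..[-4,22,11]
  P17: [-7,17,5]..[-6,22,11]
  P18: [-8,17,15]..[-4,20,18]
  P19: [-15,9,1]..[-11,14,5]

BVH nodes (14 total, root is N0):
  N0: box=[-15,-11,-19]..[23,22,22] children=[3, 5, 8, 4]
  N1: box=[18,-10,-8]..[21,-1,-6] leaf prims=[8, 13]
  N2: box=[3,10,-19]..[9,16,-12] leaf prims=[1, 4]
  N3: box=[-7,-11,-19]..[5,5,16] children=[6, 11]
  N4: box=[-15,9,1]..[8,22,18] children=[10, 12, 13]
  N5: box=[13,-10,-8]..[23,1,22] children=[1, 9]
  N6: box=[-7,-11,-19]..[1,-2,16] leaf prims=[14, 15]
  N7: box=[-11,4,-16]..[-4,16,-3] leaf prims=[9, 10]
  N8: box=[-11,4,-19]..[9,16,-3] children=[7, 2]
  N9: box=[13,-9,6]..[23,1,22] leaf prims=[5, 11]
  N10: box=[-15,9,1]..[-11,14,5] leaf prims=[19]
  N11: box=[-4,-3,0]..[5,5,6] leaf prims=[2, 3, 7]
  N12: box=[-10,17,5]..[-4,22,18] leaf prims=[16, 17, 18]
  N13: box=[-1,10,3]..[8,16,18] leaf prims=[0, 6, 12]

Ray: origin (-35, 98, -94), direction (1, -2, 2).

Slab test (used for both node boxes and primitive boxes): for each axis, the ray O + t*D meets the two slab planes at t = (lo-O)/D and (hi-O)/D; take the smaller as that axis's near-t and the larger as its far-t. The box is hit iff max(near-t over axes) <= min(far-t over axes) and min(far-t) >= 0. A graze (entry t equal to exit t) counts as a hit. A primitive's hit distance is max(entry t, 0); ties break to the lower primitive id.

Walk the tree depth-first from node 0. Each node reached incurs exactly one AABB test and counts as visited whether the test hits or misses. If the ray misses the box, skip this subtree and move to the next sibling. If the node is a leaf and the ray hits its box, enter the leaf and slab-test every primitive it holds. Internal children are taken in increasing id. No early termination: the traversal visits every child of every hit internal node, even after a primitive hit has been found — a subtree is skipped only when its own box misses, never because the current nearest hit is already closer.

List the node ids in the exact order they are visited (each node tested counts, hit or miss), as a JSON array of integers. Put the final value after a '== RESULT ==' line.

Trace the traversal:
N0 x:[20,58] y:[38,109/2] z:[75/2,58] -> hit [38,109/2], descend [3, 4, 5, 8]
  N3 x:[28,40] y:[93/2,109/2] z:[75/2,55] -> miss, prune
  N4 x:[20,43] y:[38,89/2] z:[95/2,56] -> miss, prune
  N5 x:[48,58] y:[97/2,54] z:[43,58] -> hit [97/2,54], descend [1, 9]
    N1 x:[53,56] y:[99/2,54] z:[43,44] -> miss, prune
    N9 x:[48,58] y:[97/2,107/2] z:[50,58] -> hit [50,107/2] leaf, test {P5@t=50, P11(miss)}
  N8 x:[24,44] y:[41,47] z:[75/2,91/2] -> hit [41,44], descend [2, 7]
    N2 x:[38,44] y:[41,44] z:[75/2,41] -> hit [41,41] leaf, test {P1@t=41, P4(miss)}
    N7 x:[24,31] y:[41,47] z:[39,91/2] -> miss, prune

order=[0, 3, 4, 5, 1, 9, 8, 2, 7]  |boxes|=9  |leaves|=2  hit=P1

== RESULT ==
[0, 3, 4, 5, 1, 9, 8, 2, 7]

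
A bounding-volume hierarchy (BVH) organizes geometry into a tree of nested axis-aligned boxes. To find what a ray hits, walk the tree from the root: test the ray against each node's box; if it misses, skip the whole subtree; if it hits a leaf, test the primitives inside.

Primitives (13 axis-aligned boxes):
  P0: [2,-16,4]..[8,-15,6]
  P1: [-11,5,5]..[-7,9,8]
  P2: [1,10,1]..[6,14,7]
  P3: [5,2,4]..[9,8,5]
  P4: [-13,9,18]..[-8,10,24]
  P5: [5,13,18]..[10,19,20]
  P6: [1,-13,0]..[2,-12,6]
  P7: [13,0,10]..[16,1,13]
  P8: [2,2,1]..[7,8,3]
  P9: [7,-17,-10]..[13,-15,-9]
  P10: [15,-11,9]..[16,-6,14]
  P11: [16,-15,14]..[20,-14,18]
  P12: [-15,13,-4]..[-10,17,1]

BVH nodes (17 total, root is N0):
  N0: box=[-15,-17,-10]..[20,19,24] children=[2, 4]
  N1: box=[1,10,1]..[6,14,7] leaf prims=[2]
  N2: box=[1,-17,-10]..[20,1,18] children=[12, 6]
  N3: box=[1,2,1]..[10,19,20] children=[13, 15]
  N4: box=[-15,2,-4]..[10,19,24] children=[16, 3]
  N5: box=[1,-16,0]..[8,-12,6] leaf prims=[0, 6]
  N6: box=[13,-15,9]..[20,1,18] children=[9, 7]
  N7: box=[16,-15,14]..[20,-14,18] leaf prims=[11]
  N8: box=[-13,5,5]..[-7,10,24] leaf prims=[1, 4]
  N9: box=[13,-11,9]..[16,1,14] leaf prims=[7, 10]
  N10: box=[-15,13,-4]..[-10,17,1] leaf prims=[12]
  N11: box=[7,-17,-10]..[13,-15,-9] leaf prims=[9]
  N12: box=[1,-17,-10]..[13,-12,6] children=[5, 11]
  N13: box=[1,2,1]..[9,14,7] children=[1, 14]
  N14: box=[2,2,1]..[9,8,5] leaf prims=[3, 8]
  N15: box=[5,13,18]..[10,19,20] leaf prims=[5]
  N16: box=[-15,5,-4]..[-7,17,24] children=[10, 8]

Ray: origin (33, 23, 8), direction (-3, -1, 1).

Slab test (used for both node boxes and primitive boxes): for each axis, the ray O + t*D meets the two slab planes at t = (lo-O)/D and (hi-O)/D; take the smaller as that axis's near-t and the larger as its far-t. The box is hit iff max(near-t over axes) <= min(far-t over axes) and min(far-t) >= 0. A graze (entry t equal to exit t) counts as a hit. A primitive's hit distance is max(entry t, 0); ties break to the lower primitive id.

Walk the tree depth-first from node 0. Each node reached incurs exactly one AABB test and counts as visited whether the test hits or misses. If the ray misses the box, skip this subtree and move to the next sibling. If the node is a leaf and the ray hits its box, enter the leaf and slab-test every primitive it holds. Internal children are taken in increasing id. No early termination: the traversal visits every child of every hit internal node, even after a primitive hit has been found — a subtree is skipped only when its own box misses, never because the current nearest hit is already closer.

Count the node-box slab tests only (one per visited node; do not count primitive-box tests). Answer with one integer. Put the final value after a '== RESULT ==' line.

Trace the traversal:
N0 x:[13/3,16] y:[4,40] z:[-18,16] -> hit [13/3,16], descend [2, 4]
  N2 x:[13/3,32/3] y:[22,40] z:[-18,10] -> miss, prune
  N4 x:[23/3,16] y:[4,21] z:[-12,16] -> hit [23/3,16], descend [3, 16]
    N3 x:[23/3,32/3] y:[4,21] z:[-7,12] -> hit [23/3,32/3], descend [13, 15]
      N13 x:[8,32/3] y:[9,21] z:[-7,-1] -> miss, prune
      N15 x:[23/3,28/3] y:[4,10] z:[10,12] -> miss, prune
    N16 x:[40/3,16] y:[6,18] z:[-12,16] -> hit [40/3,16], descend [8, 10]
      N8 x:[40/3,46/3] y:[13,18] z:[-3,16] -> hit [40/3,46/3] leaf, test {P1(miss), P4@t=41/3}
      N10 x:[43/3,16] y:[6,10] z:[-12,-7] -> miss, prune

9 AABB tests over nodes [0, 2, 4, 3, 13, 15, 16, 8, 10]; 1 leaf entered; closest P4.

== RESULT ==
9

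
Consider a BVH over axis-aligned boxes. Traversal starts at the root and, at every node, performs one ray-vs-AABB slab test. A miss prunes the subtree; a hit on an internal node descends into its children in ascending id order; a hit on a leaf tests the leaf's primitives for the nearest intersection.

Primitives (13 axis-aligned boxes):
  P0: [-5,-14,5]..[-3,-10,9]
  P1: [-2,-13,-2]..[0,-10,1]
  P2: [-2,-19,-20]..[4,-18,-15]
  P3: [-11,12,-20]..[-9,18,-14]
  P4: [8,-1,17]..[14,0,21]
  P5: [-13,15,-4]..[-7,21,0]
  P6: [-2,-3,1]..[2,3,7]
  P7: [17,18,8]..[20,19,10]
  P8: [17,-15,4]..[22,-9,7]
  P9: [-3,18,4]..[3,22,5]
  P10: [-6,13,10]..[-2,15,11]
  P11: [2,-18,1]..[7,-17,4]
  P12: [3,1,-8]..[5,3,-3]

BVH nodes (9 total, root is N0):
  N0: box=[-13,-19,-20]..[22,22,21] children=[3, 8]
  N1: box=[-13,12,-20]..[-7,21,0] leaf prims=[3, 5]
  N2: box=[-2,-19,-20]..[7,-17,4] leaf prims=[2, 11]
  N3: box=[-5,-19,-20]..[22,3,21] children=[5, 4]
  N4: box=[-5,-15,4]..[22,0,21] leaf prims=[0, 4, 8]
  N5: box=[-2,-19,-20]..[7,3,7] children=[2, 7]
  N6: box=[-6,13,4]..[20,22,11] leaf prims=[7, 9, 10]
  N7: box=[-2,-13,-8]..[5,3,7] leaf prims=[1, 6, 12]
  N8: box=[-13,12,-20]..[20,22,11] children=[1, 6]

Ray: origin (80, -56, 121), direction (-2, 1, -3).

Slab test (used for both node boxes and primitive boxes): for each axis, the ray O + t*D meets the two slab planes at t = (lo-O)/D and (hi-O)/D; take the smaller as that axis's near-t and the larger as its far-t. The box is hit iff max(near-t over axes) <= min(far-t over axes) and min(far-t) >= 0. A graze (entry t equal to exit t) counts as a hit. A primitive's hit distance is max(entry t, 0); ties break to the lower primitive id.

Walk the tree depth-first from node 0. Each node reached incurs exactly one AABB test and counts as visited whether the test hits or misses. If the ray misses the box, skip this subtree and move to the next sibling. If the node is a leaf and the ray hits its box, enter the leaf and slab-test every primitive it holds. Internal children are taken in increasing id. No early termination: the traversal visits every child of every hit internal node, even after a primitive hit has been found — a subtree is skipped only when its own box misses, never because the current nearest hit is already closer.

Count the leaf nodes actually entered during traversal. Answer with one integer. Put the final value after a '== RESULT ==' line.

Walk:
N0 x:[29,93/2] y:[37,78] z:[100/3,47] -> hit [37,93/2], descend [3, 8]
  N3 x:[29,85/2] y:[37,59] z:[100/3,47] -> hit [37,85/2], descend [4, 5]
    N4 x:[29,85/2] y:[41,56] z:[100/3,39] -> miss, prune
    N5 x:[73/2,41] y:[37,59] z:[38,47] -> hit [38,41], descend [2, 7]
      N2 x:[73/2,41] y:[37,39] z:[39,47] -> hit [39,39] leaf, test {P2(miss), P11@t=39}
      N7 x:[75/2,41] y:[43,59] z:[38,43] -> miss, prune
  N8 x:[30,93/2] y:[68,78] z:[110/3,47] -> miss, prune

order=[0, 3, 4, 5, 2, 7, 8]  |boxes|=7  |leaves|=1  hit=P11

== RESULT ==
1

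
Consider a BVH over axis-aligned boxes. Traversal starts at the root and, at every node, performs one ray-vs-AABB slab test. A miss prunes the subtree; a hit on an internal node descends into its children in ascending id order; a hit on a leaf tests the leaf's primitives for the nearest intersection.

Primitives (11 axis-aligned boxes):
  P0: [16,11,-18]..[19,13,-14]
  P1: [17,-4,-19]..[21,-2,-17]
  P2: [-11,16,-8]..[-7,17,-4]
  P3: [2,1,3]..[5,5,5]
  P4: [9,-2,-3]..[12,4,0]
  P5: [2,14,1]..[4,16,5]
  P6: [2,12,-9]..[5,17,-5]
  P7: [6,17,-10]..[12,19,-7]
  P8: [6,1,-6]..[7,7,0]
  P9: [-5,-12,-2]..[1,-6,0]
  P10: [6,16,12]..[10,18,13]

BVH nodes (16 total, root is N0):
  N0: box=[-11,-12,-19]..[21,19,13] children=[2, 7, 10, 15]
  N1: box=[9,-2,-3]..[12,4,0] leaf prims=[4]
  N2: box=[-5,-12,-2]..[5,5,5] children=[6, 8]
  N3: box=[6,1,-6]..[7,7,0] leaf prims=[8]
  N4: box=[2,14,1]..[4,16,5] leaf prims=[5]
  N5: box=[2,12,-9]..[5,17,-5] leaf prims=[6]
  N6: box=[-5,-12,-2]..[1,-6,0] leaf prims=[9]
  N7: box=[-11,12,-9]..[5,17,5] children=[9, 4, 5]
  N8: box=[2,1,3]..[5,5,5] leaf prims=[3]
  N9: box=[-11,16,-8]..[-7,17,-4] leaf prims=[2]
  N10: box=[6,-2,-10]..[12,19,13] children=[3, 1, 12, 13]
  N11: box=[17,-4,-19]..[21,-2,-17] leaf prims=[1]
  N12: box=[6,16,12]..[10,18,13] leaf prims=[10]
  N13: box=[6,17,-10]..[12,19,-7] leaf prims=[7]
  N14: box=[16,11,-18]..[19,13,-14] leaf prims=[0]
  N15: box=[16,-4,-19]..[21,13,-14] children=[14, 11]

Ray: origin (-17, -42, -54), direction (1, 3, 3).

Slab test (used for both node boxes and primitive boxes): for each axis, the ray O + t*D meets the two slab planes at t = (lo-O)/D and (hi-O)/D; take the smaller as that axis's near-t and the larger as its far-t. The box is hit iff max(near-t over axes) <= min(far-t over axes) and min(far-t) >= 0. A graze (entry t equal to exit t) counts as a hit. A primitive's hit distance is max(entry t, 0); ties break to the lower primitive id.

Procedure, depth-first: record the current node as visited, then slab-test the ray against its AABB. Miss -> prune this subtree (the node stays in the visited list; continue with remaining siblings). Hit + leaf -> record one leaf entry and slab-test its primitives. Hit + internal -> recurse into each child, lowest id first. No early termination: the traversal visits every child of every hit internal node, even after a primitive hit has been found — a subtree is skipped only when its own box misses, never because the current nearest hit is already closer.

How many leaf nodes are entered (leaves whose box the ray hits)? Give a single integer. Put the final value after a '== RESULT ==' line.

Trace the traversal:
N0 x:[6,38] y:[10,61/3] z:[35/3,67/3] -> hit [35/3,61/3], descend [2, 7, 10, 15]
  N2 x:[12,22] y:[10,47/3] z:[52/3,59/3] -> miss, prune
  N7 x:[6,22] y:[18,59/3] z:[15,59/3] -> hit [18,59/3], descend [4, 5, 9]
    N4 x:[19,21] y:[56/3,58/3] z:[55/3,59/3] -> hit [19,58/3] leaf, test {P5@t=19}
    N5 x:[19,22] y:[18,59/3] z:[15,49/3] -> miss, prune
    N9 x:[6,10] y:[58/3,59/3] z:[46/3,50/3] -> miss, prune
  N10 x:[23,29] y:[40/3,61/3] z:[44/3,67/3] -> miss, prune
  N15 x:[33,38] y:[38/3,55/3] z:[35/3,40/3] -> miss, prune

8 AABB tests over nodes [0, 2, 7, 4, 5, 9, 10, 15]; 1 leaf entered; closest P5.

== RESULT ==
1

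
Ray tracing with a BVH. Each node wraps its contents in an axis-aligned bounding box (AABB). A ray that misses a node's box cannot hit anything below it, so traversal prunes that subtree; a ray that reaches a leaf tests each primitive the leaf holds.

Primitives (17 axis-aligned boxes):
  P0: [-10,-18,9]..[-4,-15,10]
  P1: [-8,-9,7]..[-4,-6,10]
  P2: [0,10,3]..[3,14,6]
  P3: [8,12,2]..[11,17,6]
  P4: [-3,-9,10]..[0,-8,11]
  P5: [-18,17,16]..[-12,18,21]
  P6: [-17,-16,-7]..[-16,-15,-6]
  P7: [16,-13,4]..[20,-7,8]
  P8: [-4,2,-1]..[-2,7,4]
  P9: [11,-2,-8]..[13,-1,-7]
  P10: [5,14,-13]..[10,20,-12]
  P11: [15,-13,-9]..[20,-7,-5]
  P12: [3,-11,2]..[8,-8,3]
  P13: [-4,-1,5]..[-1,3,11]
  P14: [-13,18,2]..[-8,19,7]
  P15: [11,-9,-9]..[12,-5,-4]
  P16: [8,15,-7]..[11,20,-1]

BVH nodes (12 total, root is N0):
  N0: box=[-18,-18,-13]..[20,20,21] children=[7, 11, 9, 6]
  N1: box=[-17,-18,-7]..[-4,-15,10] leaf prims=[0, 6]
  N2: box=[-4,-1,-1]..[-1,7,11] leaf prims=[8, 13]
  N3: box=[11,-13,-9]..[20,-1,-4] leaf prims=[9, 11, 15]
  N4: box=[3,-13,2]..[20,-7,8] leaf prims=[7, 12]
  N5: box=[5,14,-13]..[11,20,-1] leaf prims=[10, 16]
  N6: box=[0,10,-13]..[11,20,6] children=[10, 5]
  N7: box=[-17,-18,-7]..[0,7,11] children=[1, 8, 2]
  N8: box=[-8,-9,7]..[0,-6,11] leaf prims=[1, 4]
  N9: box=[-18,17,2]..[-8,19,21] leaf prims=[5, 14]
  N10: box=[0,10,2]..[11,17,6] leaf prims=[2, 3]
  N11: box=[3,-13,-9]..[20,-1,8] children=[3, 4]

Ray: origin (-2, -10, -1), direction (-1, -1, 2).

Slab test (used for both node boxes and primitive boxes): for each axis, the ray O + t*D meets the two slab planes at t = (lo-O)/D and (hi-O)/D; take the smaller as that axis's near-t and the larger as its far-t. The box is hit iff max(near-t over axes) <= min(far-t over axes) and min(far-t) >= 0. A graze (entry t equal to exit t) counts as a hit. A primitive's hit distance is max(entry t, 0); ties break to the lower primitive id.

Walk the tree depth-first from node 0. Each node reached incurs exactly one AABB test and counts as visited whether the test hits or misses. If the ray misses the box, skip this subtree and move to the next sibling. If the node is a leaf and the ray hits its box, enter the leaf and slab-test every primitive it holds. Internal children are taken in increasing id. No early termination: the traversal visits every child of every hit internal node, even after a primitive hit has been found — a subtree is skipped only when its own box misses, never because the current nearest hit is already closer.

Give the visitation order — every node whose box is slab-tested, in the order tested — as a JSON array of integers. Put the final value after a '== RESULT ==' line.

Trace the traversal:
N0 x:[-22,16] y:[-30,8] z:[-6,11] -> hit [-6,8], descend [6, 7, 9, 11]
  N6 x:[-13,-2] y:[-30,-20] z:[-6,7/2] -> miss, prune
  N7 x:[-2,15] y:[-17,8] z:[-3,6] -> hit [-2,6], descend [1, 2, 8]
    N1 x:[2,15] y:[5,8] z:[-3,11/2] -> hit [5,11/2] leaf, test {P0@t=5, P6(miss)}
    N2 x:[-1,2] y:[-17,-9] z:[0,6] -> miss, prune
    N8 x:[-2,6] y:[-4,-1] z:[4,6] -> miss, prune
  N9 x:[6,16] y:[-29,-27] z:[3/2,11] -> miss, prune
  N11 x:[-22,-5] y:[-9,3] z:[-4,9/2] -> miss, prune

8 AABB tests over nodes [0, 6, 7, 1, 2, 8, 9, 11]; 1 leaf entered; closest P0.

== RESULT ==
[0, 6, 7, 1, 2, 8, 9, 11]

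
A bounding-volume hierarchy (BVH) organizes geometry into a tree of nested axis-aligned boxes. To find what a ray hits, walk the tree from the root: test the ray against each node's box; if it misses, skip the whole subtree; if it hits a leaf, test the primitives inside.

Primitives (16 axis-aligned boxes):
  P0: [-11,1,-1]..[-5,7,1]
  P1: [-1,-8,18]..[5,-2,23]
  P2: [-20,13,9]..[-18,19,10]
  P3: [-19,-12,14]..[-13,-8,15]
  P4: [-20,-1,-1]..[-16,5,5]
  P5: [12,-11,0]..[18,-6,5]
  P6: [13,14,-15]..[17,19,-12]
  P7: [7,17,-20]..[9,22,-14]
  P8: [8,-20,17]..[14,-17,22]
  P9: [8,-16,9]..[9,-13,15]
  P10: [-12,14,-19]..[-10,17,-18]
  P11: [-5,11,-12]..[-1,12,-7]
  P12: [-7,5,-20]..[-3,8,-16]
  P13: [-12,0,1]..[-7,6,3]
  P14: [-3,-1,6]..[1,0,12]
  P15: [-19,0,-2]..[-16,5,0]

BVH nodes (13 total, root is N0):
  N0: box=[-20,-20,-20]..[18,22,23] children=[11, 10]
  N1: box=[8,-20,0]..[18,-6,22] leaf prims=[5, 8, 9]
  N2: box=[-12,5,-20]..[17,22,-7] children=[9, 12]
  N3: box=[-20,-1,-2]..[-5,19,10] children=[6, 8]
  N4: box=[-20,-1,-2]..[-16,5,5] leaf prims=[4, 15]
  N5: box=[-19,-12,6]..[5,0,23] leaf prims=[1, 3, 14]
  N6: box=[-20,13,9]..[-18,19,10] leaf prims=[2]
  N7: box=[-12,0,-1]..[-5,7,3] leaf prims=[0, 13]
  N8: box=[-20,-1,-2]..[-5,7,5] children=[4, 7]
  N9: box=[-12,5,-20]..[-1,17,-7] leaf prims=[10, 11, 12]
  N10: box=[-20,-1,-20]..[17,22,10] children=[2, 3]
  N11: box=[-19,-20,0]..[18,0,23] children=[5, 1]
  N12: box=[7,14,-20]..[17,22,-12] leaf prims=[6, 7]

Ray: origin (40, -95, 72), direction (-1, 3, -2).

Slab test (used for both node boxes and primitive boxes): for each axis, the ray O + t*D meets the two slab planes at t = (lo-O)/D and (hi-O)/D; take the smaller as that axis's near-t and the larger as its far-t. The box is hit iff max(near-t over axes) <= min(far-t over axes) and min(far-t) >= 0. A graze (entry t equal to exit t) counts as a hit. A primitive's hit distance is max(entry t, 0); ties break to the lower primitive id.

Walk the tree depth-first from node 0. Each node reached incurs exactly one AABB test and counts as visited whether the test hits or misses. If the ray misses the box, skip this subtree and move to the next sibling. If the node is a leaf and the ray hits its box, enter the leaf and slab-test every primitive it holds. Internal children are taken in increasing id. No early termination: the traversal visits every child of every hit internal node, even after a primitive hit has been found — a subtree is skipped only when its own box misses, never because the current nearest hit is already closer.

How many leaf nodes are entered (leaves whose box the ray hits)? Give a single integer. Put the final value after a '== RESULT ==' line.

Walk:
N0 x:[22,60] y:[25,39] z:[49/2,46] -> hit [25,39], descend [10, 11]
  N10 x:[23,60] y:[94/3,39] z:[31,46] -> hit [94/3,39], descend [2, 3]
    N2 x:[23,52] y:[100/3,39] z:[79/2,46] -> miss, prune
    N3 x:[45,60] y:[94/3,38] z:[31,37] -> miss, prune
  N11 x:[22,59] y:[25,95/3] z:[49/2,36] -> hit [25,95/3], descend [1, 5]
    N1 x:[22,32] y:[25,89/3] z:[25,36] -> hit [25,89/3] leaf, test {P5(miss), P8@t=26, P9(miss)}
    N5 x:[35,59] y:[83/3,95/3] z:[49/2,33] -> miss, prune

Visited [0, 10, 2, 3, 11, 1, 5]. Tests: 7 box, 1 leaf. Nearest: P8.

== RESULT ==
1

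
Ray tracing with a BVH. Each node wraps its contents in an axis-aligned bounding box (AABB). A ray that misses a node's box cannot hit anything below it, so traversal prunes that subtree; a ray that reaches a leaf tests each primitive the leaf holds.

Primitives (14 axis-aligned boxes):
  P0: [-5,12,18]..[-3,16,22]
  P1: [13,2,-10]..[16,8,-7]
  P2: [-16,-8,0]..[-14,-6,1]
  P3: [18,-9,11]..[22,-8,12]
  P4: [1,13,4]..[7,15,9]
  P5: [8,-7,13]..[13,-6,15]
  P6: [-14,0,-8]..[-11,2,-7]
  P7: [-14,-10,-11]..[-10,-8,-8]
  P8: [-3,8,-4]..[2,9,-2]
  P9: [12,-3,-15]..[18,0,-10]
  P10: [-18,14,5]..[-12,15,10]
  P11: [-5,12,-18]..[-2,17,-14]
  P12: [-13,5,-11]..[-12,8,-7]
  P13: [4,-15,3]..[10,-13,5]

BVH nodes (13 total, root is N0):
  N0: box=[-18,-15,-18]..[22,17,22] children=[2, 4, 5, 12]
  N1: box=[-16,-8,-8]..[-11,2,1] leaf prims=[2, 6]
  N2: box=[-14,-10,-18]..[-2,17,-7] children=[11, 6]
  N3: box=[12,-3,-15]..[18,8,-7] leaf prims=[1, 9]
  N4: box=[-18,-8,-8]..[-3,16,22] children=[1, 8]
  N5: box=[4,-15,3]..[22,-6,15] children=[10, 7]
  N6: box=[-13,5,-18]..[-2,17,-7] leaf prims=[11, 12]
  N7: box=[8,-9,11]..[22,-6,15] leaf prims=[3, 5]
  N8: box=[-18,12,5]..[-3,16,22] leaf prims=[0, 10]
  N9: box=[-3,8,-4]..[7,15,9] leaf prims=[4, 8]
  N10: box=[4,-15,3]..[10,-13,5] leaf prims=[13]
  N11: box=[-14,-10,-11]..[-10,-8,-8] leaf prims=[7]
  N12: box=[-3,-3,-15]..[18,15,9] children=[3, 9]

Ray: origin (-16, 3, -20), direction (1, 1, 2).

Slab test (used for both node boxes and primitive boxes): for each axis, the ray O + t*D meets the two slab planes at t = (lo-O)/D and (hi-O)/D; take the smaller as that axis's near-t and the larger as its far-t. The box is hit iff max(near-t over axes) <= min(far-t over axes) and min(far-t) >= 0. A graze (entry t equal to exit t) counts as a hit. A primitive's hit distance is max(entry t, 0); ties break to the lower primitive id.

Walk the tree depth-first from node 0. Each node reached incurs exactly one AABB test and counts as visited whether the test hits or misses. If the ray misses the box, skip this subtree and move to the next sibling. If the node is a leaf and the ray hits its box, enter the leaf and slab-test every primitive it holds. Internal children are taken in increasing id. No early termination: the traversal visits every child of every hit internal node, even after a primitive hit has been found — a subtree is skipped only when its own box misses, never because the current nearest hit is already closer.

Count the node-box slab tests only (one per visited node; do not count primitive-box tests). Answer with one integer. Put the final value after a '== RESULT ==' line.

Walk:
N0 x:[-2,38] y:[-18,14] z:[1,21] -> hit [1,14], descend [2, 4, 5, 12]
  N2 x:[2,14] y:[-13,14] z:[1,13/2] -> hit [2,13/2], descend [6, 11]
    N6 x:[3,14] y:[2,14] z:[1,13/2] -> hit [3,13/2] leaf, test {P11(miss), P12(miss)}
    N11 x:[2,6] y:[-13,-11] z:[9/2,6] -> miss, prune
  N4 x:[-2,13] y:[-11,13] z:[6,21] -> hit [6,13], descend [1, 8]
    N1 x:[0,5] y:[-11,-1] z:[6,21/2] -> miss, prune
    N8 x:[-2,13] y:[9,13] z:[25/2,21] -> hit [25/2,13] leaf, test {P0(miss), P10(miss)}
  N5 x:[20,38] y:[-18,-9] z:[23/2,35/2] -> miss, prune
  N12 x:[13,34] y:[-6,12] z:[5/2,29/2] -> miss, prune

Visited [0, 2, 6, 11, 4, 1, 8, 5, 12]. Tests: 9 box, 2 leaf. Nearest: miss.

== RESULT ==
9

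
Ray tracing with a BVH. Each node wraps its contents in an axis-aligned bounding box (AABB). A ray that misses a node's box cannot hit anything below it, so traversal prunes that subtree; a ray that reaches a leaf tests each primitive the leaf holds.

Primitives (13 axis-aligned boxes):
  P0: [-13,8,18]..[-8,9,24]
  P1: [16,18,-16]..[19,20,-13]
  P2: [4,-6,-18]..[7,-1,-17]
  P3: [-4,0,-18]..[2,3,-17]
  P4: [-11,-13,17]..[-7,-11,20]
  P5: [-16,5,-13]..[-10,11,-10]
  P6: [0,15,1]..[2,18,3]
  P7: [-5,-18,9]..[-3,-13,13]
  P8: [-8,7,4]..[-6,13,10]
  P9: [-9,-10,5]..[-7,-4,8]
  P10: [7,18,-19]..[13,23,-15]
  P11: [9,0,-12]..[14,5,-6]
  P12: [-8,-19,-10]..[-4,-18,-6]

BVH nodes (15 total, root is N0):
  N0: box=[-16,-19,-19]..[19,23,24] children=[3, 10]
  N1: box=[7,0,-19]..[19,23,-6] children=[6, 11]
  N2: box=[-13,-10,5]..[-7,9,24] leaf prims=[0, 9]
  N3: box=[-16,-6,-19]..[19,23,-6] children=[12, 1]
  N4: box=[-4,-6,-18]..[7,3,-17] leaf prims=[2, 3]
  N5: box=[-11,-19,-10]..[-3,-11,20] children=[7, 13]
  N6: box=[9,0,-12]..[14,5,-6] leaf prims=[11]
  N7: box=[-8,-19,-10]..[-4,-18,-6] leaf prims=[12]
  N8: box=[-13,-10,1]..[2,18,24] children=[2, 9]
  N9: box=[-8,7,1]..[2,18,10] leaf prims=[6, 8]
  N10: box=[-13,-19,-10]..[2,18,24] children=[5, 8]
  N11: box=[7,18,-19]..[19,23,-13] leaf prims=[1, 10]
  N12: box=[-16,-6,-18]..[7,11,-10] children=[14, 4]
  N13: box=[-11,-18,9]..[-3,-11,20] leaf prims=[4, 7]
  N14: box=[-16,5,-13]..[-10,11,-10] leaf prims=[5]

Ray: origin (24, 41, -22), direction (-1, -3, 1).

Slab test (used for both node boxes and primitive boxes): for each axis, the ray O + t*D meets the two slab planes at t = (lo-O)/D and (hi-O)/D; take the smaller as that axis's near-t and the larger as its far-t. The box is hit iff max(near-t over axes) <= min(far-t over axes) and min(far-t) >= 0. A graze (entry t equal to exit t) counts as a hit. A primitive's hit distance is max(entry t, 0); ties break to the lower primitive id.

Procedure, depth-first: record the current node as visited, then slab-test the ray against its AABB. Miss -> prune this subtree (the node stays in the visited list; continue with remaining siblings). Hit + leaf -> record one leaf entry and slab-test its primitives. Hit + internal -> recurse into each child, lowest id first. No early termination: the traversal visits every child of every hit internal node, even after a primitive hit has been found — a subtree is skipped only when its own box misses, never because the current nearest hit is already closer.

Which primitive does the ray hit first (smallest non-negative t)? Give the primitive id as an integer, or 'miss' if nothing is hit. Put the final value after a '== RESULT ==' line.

Trace the traversal:
N0 x:[5,40] y:[6,20] z:[3,46] -> hit [6,20], descend [3, 10]
  N3 x:[5,40] y:[6,47/3] z:[3,16] -> hit [6,47/3], descend [1, 12]
    N1 x:[5,17] y:[6,41/3] z:[3,16] -> hit [6,41/3], descend [6, 11]
      N6 x:[10,15] y:[12,41/3] z:[10,16] -> hit [12,41/3] leaf, test {P11@t=12}
      N11 x:[5,17] y:[6,23/3] z:[3,9] -> hit [6,23/3] leaf, test {P1@t=7, P10(miss)}
    N12 x:[17,40] y:[10,47/3] z:[4,12] -> miss, prune
  N10 x:[22,37] y:[23/3,20] z:[12,46] -> miss, prune

Visited [0, 3, 1, 6, 11, 12, 10]. Tests: 7 box, 2 leaf. Nearest: P1.

== RESULT ==
1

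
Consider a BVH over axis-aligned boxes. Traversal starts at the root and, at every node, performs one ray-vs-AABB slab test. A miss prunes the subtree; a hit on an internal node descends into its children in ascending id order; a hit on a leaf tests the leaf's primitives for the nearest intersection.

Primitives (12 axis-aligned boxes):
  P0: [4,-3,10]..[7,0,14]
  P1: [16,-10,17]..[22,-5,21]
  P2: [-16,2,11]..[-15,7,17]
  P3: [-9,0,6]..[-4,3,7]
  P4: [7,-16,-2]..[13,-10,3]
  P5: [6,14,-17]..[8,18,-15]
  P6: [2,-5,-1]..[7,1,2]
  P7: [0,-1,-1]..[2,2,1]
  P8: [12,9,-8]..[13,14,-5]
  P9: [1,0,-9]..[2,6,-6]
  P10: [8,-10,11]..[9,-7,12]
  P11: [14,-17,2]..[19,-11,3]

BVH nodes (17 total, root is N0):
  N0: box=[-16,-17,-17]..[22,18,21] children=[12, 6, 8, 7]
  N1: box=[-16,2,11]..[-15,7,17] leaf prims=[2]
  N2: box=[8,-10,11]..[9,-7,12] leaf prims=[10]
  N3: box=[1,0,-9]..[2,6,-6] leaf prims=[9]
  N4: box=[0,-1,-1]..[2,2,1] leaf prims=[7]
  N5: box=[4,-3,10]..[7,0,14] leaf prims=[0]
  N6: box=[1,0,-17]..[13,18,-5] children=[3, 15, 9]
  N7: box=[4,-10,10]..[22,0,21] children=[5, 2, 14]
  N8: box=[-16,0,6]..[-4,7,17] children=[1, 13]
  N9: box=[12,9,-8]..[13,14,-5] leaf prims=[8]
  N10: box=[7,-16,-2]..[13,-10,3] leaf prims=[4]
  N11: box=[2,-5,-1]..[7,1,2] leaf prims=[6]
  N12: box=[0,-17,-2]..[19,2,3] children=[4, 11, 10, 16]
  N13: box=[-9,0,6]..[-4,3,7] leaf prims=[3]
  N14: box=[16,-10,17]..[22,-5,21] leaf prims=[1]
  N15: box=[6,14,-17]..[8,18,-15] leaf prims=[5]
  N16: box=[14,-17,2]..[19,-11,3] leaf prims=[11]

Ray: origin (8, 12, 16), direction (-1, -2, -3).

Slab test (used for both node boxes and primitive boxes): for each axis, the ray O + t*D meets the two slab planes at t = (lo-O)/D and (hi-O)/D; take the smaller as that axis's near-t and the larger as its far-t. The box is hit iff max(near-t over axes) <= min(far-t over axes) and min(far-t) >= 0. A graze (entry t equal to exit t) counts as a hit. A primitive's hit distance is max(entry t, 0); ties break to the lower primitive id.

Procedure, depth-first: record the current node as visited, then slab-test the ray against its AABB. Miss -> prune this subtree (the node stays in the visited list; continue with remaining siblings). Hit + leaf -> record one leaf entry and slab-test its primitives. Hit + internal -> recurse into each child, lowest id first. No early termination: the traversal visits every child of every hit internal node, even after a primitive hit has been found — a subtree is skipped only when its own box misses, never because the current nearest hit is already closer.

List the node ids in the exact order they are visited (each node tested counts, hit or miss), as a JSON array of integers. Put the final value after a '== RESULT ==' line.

Traverse from the root:
N0 x:[-14,24] y:[-3,29/2] z:[-5/3,11] -> hit [-5/3,11], descend [6, 7, 8, 12]
  N6 x:[-5,7] y:[-3,6] z:[7,11] -> miss, prune
  N7 x:[-14,4] y:[6,11] z:[-5/3,2] -> miss, prune
  N8 x:[12,24] y:[5/2,6] z:[-1/3,10/3] -> miss, prune
  N12 x:[-11,8] y:[5,29/2] z:[13/3,6] -> hit [5,6], descend [4, 10, 11, 16]
    N4 x:[6,8] y:[5,13/2] z:[5,17/3] -> miss, prune
    N10 x:[-5,1] y:[11,14] z:[13/3,6] -> miss, prune
    N11 x:[1,6] y:[11/2,17/2] z:[14/3,17/3] -> hit [11/2,17/3] leaf, test {P6@t=11/2}
    N16 x:[-11,-6] y:[23/2,29/2] z:[13/3,14/3] -> miss, prune

Visited [0, 6, 7, 8, 12, 4, 10, 11, 16]. Tests: 9 box, 1 leaf. Nearest: P6.

== RESULT ==
[0, 6, 7, 8, 12, 4, 10, 11, 16]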